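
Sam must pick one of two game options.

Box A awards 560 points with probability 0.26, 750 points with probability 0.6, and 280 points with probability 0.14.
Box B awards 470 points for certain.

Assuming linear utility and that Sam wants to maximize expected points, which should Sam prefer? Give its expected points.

Box A (634.8 points)

Box A = 0.26 × 560 + 0.6 × 750 + 0.14 × 280 = 145.6 + 450 + 39.2 = 634.8
Box B: 470 (certain)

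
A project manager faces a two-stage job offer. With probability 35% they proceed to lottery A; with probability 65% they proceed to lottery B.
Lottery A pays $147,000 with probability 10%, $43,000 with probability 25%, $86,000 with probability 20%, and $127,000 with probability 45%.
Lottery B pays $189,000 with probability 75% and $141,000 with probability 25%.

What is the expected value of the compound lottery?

$149,980

EV(A) = 0.1 × 147000 + 0.25 × 43000 + 0.2 × 86000 + 0.45 × 127000 = 14700 + 10750 + 17200 + 57150 = 99800
EV(B) = 0.75 × 189000 + 0.25 × 141000 = 141750 + 35250 = 177000
Overall = 0.35 × 99800 + 0.65 × 177000 = 34930 + 115050 = 149980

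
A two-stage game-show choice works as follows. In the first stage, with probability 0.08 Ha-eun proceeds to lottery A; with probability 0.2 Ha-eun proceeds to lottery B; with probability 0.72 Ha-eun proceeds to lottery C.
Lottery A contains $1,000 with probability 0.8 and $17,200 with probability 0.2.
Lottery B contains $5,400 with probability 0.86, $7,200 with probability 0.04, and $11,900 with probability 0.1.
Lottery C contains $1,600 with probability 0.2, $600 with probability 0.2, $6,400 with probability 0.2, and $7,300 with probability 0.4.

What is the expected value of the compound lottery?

EV(A) = 0.8 × 1000 + 0.2 × 17200 = 800 + 3440 = 4240
EV(B) = 0.86 × 5400 + 0.04 × 7200 + 0.1 × 11900 = 4644 + 288 + 1190 = 6122
EV(C) = 0.2 × 1600 + 0.2 × 600 + 0.2 × 6400 + 0.4 × 7300 = 320 + 120 + 1280 + 2920 = 4640
Overall = 0.08 × 4240 + 0.2 × 6122 + 0.72 × 4640 = 339.2 + 1224.4 + 3340.8 = 4904.4

$4,904.40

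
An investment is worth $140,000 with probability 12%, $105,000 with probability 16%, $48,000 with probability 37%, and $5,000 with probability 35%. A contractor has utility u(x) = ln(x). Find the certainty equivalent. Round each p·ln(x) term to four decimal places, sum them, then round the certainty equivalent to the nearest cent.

E[u] = 0.12·ln(140000) + 0.16·ln(105000) + 0.37·ln(48000) + 0.35·ln(5000) = 1.4219 + 1.8499 + 3.9882 + 2.9810 = 10.2410
CE = e^10.2410 ≈ 28029.14

$28,029.14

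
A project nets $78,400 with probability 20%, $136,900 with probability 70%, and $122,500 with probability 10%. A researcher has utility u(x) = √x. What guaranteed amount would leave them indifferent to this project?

$122,500

E[u] = 0.2·√78400 + 0.7·√136900 + 0.1·√122500 = 0.2·280 + 0.7·370 + 0.1·350 = 350
CE = (350)² = 122500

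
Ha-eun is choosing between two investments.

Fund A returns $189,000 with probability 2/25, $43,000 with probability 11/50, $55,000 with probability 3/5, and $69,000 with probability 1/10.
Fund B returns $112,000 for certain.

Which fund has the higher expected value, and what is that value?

Fund B ($112,000)

Fund A = 2/25 × 189000 + 11/50 × 43000 + 3/5 × 55000 + 1/10 × 69000 = 15120 + 9460 + 33000 + 6900 = 64480
Fund B: 112000 (certain)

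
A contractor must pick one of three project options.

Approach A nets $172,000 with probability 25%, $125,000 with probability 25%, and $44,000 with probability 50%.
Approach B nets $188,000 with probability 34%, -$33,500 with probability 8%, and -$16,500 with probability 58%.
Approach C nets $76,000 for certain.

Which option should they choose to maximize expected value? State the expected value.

Approach A ($96,250)

Approach A = 0.25 × 172000 + 0.25 × 125000 + 0.5 × 44000 = 43000 + 31250 + 22000 = 96250
Approach B = 0.34 × 188000 + 0.08 × (-33500) + 0.58 × (-16500) = 63920 − 2680 − 9570 = 51670
Approach C: 76000 (certain)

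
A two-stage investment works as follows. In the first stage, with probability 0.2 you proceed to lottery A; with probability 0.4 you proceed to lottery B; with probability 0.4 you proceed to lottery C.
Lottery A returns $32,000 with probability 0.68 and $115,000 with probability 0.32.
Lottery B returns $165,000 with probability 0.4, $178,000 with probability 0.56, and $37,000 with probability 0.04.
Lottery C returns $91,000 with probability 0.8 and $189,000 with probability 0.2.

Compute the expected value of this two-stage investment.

EV(A) = 0.68 × 32000 + 0.32 × 115000 = 21760 + 36800 = 58560
EV(B) = 0.4 × 165000 + 0.56 × 178000 + 0.04 × 37000 = 66000 + 99680 + 1480 = 167160
EV(C) = 0.8 × 91000 + 0.2 × 189000 = 72800 + 37800 = 110600
Overall = 0.2 × 58560 + 0.4 × 167160 + 0.4 × 110600 = 11712 + 66864 + 44240 = 122816

$122,816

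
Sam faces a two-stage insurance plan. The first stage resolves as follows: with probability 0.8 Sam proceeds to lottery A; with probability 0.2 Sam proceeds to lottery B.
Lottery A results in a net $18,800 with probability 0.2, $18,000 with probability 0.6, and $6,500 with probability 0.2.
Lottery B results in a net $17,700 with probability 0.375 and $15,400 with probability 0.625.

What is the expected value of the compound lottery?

$15,940.50

EV(A) = 0.2 × 18800 + 0.6 × 18000 + 0.2 × 6500 = 3760 + 10800 + 1300 = 15860
EV(B) = 0.375 × 17700 + 0.625 × 15400 = 6637.5 + 9625 = 16262.5
Overall = 0.8 × 15860 + 0.2 × 16262.5 = 12688 + 3252.5 = 15940.5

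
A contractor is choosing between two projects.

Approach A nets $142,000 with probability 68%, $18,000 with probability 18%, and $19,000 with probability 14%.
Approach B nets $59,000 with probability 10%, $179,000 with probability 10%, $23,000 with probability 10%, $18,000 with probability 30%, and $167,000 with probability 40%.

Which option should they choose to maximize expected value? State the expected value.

Approach A ($102,460)

Approach A = 0.68 × 142000 + 0.18 × 18000 + 0.14 × 19000 = 96560 + 3240 + 2660 = 102460
Approach B = 0.1 × 59000 + 0.1 × 179000 + 0.1 × 23000 + 0.3 × 18000 + 0.4 × 167000 = 5900 + 17900 + 2300 + 5400 + 66800 = 98300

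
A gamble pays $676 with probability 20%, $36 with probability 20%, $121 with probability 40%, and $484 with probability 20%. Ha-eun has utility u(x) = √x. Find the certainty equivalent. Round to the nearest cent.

$231.04

E[u] = 0.2·√676 + 0.2·√36 + 0.4·√121 + 0.2·√484 = 0.2·26 + 0.2·6 + 0.4·11 + 0.2·22 = 15.2
CE = (15.2)² = 231.04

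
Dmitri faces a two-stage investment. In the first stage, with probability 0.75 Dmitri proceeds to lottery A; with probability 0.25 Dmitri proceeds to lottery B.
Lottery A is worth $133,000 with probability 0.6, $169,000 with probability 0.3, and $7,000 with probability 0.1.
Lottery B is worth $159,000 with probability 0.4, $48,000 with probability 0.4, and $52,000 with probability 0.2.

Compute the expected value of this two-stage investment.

$121,700

EV(A) = 0.6 × 133000 + 0.3 × 169000 + 0.1 × 7000 = 79800 + 50700 + 700 = 131200
EV(B) = 0.4 × 159000 + 0.4 × 48000 + 0.2 × 52000 = 63600 + 19200 + 10400 = 93200
Overall = 0.75 × 131200 + 0.25 × 93200 = 98400 + 23300 = 121700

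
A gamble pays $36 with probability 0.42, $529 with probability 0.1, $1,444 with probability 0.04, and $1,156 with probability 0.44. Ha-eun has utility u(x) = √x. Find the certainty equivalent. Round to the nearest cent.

$453.69

E[u] = 0.42·√36 + 0.1·√529 + 0.04·√1444 + 0.44·√1156 = 0.42·6 + 0.1·23 + 0.04·38 + 0.44·34 = 21.3
CE = (21.3)² = 453.69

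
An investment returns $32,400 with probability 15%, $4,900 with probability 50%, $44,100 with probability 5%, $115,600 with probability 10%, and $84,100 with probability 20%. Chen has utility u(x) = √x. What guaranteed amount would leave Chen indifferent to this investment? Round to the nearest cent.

E[u] = 0.15·√32400 + 0.5·√4900 + 0.05·√44100 + 0.1·√115600 + 0.2·√84100 = 0.15·180 + 0.5·70 + 0.05·210 + 0.1·340 + 0.2·290 = 164.5
CE = (164.5)² = 27060.25

$27,060.25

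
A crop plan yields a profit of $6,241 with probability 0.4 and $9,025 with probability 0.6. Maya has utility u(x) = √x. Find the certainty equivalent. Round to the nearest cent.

$7,849.96

E[u] = 0.4·√6241 + 0.6·√9025 = 0.4·79 + 0.6·95 = 88.6
CE = (88.6)² = 7849.96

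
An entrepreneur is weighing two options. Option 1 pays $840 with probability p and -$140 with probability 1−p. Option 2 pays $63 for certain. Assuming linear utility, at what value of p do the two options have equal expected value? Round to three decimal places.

p·840 + (1−p)·(-140) = 63
980p − 140 = 63
p = (63 + 140) / 980

p = 0.207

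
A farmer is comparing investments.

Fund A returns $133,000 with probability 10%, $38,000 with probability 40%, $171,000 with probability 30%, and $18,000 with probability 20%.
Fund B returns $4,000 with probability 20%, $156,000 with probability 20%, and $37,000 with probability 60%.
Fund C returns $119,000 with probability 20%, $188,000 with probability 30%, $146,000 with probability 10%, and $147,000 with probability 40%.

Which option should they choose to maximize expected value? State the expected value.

Fund A = 0.1 × 133000 + 0.4 × 38000 + 0.3 × 171000 + 0.2 × 18000 = 13300 + 15200 + 51300 + 3600 = 83400
Fund B = 0.2 × 4000 + 0.2 × 156000 + 0.6 × 37000 = 800 + 31200 + 22200 = 54200
Fund C = 0.2 × 119000 + 0.3 × 188000 + 0.1 × 146000 + 0.4 × 147000 = 23800 + 56400 + 14600 + 58800 = 153600

Fund C ($153,600)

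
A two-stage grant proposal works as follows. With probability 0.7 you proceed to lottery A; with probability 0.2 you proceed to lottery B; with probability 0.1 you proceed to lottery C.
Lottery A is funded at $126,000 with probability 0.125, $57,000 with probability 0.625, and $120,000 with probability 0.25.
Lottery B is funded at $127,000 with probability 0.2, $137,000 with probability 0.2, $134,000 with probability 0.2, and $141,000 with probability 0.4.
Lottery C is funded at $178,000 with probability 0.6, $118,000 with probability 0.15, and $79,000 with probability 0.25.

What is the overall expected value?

$98,587.50

EV(A) = 0.125 × 126000 + 0.625 × 57000 + 0.25 × 120000 = 15750 + 35625 + 30000 = 81375
EV(B) = 0.2 × 127000 + 0.2 × 137000 + 0.2 × 134000 + 0.4 × 141000 = 25400 + 27400 + 26800 + 56400 = 136000
EV(C) = 0.6 × 178000 + 0.15 × 118000 + 0.25 × 79000 = 106800 + 17700 + 19750 = 144250
Overall = 0.7 × 81375 + 0.2 × 136000 + 0.1 × 144250 = 56962.5 + 27200 + 14425 = 98587.5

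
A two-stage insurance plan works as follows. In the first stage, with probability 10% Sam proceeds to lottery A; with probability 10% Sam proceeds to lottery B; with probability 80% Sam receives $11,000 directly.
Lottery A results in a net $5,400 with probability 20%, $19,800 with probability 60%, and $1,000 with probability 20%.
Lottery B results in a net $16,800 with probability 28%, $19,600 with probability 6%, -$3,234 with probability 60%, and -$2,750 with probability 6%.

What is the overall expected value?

$10,493.46

EV(A) = 0.2 × 5400 + 0.6 × 19800 + 0.2 × 1000 = 1080 + 11880 + 200 = 13160
EV(B) = 0.28 × 16800 + 0.06 × 19600 + 0.6 × (-3234) + 0.06 × (-2750) = 4704 + 1176 − 1940.4 − 165 = 3774.6
Branch C: 11000 (certain)
Overall = 0.1 × 13160 + 0.1 × 3774.6 + 0.8 × 11000 = 1316 + 377.46 + 8800 = 10493.46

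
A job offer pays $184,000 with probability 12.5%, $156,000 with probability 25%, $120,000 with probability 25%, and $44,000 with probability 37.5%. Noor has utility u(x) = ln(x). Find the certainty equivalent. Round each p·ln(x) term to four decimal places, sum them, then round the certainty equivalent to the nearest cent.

$92,781.26

E[u] = 0.125·ln(184000) + 0.25·ln(156000) + 0.25·ln(120000) + 0.375·ln(44000) = 1.5153 + 2.9894 + 2.9238 + 4.0095 = 11.4380
CE = e^11.4380 ≈ 92781.26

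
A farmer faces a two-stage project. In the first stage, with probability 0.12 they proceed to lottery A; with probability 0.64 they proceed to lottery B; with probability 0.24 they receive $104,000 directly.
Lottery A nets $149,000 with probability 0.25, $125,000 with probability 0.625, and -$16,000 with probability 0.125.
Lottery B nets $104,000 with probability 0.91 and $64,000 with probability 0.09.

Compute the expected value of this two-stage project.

EV(A) = 0.25 × 149000 + 0.625 × 125000 + 0.125 × (-16000) = 37250 + 78125 − 2000 = 113375
EV(B) = 0.91 × 104000 + 0.09 × 64000 = 94640 + 5760 = 100400
Branch C: 104000 (certain)
Overall = 0.12 × 113375 + 0.64 × 100400 + 0.24 × 104000 = 13605 + 64256 + 24960 = 102821

$102,821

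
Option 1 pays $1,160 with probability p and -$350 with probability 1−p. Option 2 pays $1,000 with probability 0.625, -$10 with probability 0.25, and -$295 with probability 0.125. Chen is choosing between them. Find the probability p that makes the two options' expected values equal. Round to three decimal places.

p = 0.620

EV(Option 2) = 0.625 × 1000 + 0.25 × (-10) + 0.125 × (-295) = 625 − 2.5 − 36.875 = 585.625
p·1160 + (1−p)·(-350) = 585.625
1510p − 350 = 585.625
p = (585.625 + 350) / 1510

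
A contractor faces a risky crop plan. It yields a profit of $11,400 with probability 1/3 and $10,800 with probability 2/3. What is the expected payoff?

EV = 1/3 × 11400 + 2/3 × 10800 = 3800 + 7200 = 11000

$11,000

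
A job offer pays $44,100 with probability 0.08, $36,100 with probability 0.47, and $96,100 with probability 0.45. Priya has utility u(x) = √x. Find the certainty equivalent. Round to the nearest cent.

$60,319.36

E[u] = 0.08·√44100 + 0.47·√36100 + 0.45·√96100 = 0.08·210 + 0.47·190 + 0.45·310 = 245.6
CE = (245.6)² = 60319.36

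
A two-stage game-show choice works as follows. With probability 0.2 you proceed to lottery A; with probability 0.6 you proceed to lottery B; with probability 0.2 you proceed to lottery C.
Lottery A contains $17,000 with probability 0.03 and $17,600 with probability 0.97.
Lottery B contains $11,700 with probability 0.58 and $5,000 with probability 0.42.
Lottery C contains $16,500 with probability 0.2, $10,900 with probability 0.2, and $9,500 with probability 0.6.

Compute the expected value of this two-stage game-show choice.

EV(A) = 0.03 × 17000 + 0.97 × 17600 = 510 + 17072 = 17582
EV(B) = 0.58 × 11700 + 0.42 × 5000 = 6786 + 2100 = 8886
EV(C) = 0.2 × 16500 + 0.2 × 10900 + 0.6 × 9500 = 3300 + 2180 + 5700 = 11180
Overall = 0.2 × 17582 + 0.6 × 8886 + 0.2 × 11180 = 3516.4 + 5331.6 + 2236 = 11084

$11,084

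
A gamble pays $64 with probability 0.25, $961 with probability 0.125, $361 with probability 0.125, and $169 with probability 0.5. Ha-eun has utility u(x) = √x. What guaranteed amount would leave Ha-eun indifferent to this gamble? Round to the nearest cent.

E[u] = 0.25·√64 + 0.125·√961 + 0.125·√361 + 0.5·√169 = 0.25·8 + 0.125·31 + 0.125·19 + 0.5·13 = 14.75
CE = (14.75)² = 217.5625

$217.56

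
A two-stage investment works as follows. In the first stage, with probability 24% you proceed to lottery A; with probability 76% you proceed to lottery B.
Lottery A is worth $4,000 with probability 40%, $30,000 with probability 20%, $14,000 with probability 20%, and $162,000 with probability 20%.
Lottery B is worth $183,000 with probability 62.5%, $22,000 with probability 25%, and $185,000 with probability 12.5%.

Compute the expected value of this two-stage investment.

$118,952

EV(A) = 0.4 × 4000 + 0.2 × 30000 + 0.2 × 14000 + 0.2 × 162000 = 1600 + 6000 + 2800 + 32400 = 42800
EV(B) = 0.625 × 183000 + 0.25 × 22000 + 0.125 × 185000 = 114375 + 5500 + 23125 = 143000
Overall = 0.24 × 42800 + 0.76 × 143000 = 10272 + 108680 = 118952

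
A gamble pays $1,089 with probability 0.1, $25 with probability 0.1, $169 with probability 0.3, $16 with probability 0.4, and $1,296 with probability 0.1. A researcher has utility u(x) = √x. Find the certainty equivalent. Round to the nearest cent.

E[u] = 0.1·√1089 + 0.1·√25 + 0.3·√169 + 0.4·√16 + 0.1·√1296 = 0.1·33 + 0.1·5 + 0.3·13 + 0.4·4 + 0.1·36 = 12.9
CE = (12.9)² = 166.41

$166.41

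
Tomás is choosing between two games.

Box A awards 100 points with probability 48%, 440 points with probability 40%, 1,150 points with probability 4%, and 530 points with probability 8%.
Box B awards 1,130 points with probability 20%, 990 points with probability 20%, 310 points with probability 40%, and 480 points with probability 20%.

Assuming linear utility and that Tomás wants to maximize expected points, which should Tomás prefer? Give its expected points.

Box A = 0.48 × 100 + 0.4 × 440 + 0.04 × 1150 + 0.08 × 530 = 48 + 176 + 46 + 42.4 = 312.4
Box B = 0.2 × 1130 + 0.2 × 990 + 0.4 × 310 + 0.2 × 480 = 226 + 198 + 124 + 96 = 644

Box B (644 points)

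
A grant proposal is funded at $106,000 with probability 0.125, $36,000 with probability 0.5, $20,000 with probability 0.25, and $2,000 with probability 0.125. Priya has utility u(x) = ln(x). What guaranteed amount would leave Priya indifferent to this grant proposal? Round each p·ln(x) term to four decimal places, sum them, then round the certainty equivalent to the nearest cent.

$24,785.15

E[u] = 0.125·ln(106000) + 0.5·ln(36000) + 0.25·ln(20000) + 0.125·ln(2000) = 1.4464 + 5.2456 + 2.4759 + 0.9501 = 10.1180
CE = e^10.1180 ≈ 24785.15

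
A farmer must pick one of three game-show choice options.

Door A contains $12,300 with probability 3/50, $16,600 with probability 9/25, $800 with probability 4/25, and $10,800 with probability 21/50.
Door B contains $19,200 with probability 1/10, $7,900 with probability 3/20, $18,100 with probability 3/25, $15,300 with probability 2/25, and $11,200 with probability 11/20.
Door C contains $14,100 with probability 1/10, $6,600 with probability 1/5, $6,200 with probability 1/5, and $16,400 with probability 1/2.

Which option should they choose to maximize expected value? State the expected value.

Door B ($12,661)

Door A = 3/50 × 12300 + 9/25 × 16600 + 4/25 × 800 + 21/50 × 10800 = 738 + 5976 + 128 + 4536 = 11378
Door B = 1/10 × 19200 + 3/20 × 7900 + 3/25 × 18100 + 2/25 × 15300 + 11/20 × 11200 = 1920 + 1185 + 2172 + 1224 + 6160 = 12661
Door C = 1/10 × 14100 + 1/5 × 6600 + 1/5 × 6200 + 1/2 × 16400 = 1410 + 1320 + 1240 + 8200 = 12170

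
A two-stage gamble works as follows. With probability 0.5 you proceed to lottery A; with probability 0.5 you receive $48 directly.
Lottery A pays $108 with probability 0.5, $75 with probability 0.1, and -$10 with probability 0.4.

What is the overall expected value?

$52.75

EV(A) = 0.5 × 108 + 0.1 × 75 + 0.4 × (-10) = 54 + 7.5 − 4 = 57.5
Branch B: 48 (certain)
Overall = 0.5 × 57.5 + 0.5 × 48 = 28.75 + 24 = 52.75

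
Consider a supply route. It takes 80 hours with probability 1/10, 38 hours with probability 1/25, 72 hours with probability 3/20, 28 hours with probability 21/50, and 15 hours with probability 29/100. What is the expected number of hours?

36.43 hours

EV = 1/10 × 80 + 1/25 × 38 + 3/20 × 72 + 21/50 × 28 + 29/100 × 15 = 8 + 1.52 + 10.8 + 11.76 + 4.35 = 36.43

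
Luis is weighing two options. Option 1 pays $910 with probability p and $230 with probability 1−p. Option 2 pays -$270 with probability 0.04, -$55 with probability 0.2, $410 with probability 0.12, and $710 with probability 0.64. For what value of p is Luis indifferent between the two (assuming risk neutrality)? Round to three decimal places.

EV(Option 2) = 0.04 × (-270) + 0.2 × (-55) + 0.12 × 410 + 0.64 × 710 = -10.8 − 11 + 49.2 + 454.4 = 481.8
p·910 + (1−p)·230 = 481.8
680p + 230 = 481.8
p = (481.8 − 230) / 680

p = 0.370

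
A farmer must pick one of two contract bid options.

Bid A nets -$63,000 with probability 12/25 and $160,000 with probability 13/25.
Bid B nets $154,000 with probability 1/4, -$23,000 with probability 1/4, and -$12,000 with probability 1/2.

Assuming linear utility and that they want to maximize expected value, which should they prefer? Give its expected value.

Bid A ($52,960)

Bid A = 12/25 × (-63000) + 13/25 × 160000 = -30240 + 83200 = 52960
Bid B = 1/4 × 154000 + 1/4 × (-23000) + 1/2 × (-12000) = 38500 − 5750 − 6000 = 26750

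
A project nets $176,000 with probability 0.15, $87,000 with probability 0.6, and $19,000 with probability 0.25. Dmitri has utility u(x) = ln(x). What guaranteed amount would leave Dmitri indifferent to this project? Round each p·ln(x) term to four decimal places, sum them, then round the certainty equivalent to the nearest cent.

E[u] = 0.15·ln(176000) + 0.6·ln(87000) + 0.25·ln(19000) = 1.8117 + 6.8242 + 2.4630 = 11.0989
CE = e^11.0989 ≈ 66098.41

$66,098.41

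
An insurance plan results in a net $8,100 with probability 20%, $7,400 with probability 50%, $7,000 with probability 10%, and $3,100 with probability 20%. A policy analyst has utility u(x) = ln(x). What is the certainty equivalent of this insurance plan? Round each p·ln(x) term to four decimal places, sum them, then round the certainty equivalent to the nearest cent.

$6,296.19

E[u] = 0.2·ln(8100) + 0.5·ln(7400) + 0.1·ln(7000) + 0.2·ln(3100) = 1.7999 + 4.4546 + 0.8854 + 1.6078 = 8.7477
CE = e^8.7477 ≈ 6296.19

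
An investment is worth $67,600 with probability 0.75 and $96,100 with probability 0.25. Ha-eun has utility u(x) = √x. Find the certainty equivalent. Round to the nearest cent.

$74,256.25

E[u] = 0.75·√67600 + 0.25·√96100 = 0.75·260 + 0.25·310 = 272.5
CE = (272.5)² = 74256.25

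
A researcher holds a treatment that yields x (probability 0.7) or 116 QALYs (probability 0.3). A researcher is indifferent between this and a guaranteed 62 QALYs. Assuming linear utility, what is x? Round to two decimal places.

x = 38.86 QALYs

0.7·x + 0.3·116 = 62
0.7·x = 62 − 34.8 = 27.2
x = 27.2 / 0.7 = 38.8571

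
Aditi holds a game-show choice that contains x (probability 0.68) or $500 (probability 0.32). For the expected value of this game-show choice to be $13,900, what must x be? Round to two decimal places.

x = $20,205.88

0.68·x + 0.32·500 = 13900
0.68·x = 13900 − 160 = 13740
x = 13740 / 0.68 = 20205.8824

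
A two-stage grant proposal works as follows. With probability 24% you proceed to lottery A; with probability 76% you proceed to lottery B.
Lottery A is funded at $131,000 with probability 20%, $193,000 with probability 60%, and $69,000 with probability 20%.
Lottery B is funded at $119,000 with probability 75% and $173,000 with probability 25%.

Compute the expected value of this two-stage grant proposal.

$138,092

EV(A) = 0.2 × 131000 + 0.6 × 193000 + 0.2 × 69000 = 26200 + 115800 + 13800 = 155800
EV(B) = 0.75 × 119000 + 0.25 × 173000 = 89250 + 43250 = 132500
Overall = 0.24 × 155800 + 0.76 × 132500 = 37392 + 100700 = 138092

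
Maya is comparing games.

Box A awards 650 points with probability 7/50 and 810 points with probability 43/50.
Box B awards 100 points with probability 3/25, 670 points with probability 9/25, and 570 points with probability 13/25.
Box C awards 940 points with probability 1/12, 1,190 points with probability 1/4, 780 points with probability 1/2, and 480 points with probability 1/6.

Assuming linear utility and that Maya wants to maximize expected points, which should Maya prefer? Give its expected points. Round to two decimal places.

Box C (845.83 points)

Box A = 7/50 × 650 + 43/50 × 810 = 91 + 696.6 = 787.6
Box B = 3/25 × 100 + 9/25 × 670 + 13/25 × 570 = 12 + 241.2 + 296.4 = 549.6
Box C = 1/12 × 940 + 1/4 × 1190 + 1/2 × 780 + 1/6 × 480 = 78.3333 + 297.5 + 390 + 80 = 845.8333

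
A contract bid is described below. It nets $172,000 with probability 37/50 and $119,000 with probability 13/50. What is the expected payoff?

$158,220

EV = 37/50 × 172000 + 13/50 × 119000 = 127280 + 30940 = 158220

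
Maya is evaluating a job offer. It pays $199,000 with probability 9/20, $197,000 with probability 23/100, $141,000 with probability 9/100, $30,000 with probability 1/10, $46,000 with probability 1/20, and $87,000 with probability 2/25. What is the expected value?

EV = 9/20 × 199000 + 23/100 × 197000 + 9/100 × 141000 + 1/10 × 30000 + 1/20 × 46000 + 2/25 × 87000 = 89550 + 45310 + 12690 + 3000 + 2300 + 6960 = 159810

$159,810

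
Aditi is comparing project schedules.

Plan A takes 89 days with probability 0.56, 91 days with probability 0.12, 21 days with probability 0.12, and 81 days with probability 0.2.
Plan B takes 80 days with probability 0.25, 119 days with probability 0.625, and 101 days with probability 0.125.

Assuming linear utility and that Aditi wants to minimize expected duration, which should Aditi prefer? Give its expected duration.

Plan A = 0.56 × 89 + 0.12 × 91 + 0.12 × 21 + 0.2 × 81 = 49.84 + 10.92 + 2.52 + 16.2 = 79.48
Plan B = 0.25 × 80 + 0.625 × 119 + 0.125 × 101 = 20 + 74.375 + 12.625 = 107

Plan A (79.48 days)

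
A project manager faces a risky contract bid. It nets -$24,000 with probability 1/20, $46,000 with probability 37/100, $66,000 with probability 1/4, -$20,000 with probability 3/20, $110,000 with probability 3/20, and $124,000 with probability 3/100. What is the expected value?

$49,540

EV = 1/20 × (-24000) + 37/100 × 46000 + 1/4 × 66000 + 3/20 × (-20000) + 3/20 × 110000 + 3/100 × 124000 = -1200 + 17020 + 16500 − 3000 + 16500 + 3720 = 49540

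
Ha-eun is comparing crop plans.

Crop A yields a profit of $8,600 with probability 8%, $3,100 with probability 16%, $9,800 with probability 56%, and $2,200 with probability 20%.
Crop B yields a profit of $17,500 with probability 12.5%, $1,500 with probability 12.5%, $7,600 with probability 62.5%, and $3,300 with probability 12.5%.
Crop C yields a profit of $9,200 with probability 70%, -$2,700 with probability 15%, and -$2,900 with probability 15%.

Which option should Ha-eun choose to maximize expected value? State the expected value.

Crop A = 0.08 × 8600 + 0.16 × 3100 + 0.56 × 9800 + 0.2 × 2200 = 688 + 496 + 5488 + 440 = 7112
Crop B = 0.125 × 17500 + 0.125 × 1500 + 0.625 × 7600 + 0.125 × 3300 = 2187.5 + 187.5 + 4750 + 412.5 = 7537.5
Crop C = 0.7 × 9200 + 0.15 × (-2700) + 0.15 × (-2900) = 6440 − 405 − 435 = 5600

Crop B ($7,537.50)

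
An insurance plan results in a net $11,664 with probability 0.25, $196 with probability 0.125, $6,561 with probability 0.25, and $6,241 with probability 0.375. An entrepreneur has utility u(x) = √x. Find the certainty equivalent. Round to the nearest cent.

$6,181.89

E[u] = 0.25·√11664 + 0.125·√196 + 0.25·√6561 + 0.375·√6241 = 0.25·108 + 0.125·14 + 0.25·81 + 0.375·79 = 78.625
CE = (78.625)² = 6181.890625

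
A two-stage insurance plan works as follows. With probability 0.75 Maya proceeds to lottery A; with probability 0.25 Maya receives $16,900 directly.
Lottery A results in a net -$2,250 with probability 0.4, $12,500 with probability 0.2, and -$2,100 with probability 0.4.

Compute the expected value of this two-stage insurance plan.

$4,795

EV(A) = 0.4 × (-2250) + 0.2 × 12500 + 0.4 × (-2100) = -900 + 2500 − 840 = 760
Branch B: 16900 (certain)
Overall = 0.75 × 760 + 0.25 × 16900 = 570 + 4225 = 4795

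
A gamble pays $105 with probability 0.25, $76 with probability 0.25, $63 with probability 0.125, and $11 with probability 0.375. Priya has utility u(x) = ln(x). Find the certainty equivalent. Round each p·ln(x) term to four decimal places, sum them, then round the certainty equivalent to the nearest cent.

E[u] = 0.25·ln(105) + 0.25·ln(76) + 0.125·ln(63) + 0.375·ln(11) = 1.1635 + 1.0827 + 0.5179 + 0.8992 = 3.6633
CE = e^3.6633 ≈ 38.99

$38.99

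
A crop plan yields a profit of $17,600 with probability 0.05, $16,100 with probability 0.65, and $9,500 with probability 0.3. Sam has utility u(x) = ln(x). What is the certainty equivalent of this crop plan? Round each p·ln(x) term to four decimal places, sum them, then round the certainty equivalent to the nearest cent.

$13,805.19

E[u] = 0.05·ln(17600) + 0.65·ln(16100) + 0.3·ln(9500) = 0.4888 + 6.2963 + 2.7477 = 9.5328
CE = e^9.5328 ≈ 13805.19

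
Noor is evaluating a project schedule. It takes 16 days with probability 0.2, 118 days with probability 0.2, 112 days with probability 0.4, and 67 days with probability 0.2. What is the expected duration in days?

EV = 0.2 × 16 + 0.2 × 118 + 0.4 × 112 + 0.2 × 67 = 3.2 + 23.6 + 44.8 + 13.4 = 85

85 days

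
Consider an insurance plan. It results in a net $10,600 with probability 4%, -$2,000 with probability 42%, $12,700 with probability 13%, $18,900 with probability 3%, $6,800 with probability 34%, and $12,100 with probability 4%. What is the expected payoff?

EV = 0.04 × 10600 + 0.42 × (-2000) + 0.13 × 12700 + 0.03 × 18900 + 0.34 × 6800 + 0.04 × 12100 = 424 − 840 + 1651 + 567 + 2312 + 484 = 4598

$4,598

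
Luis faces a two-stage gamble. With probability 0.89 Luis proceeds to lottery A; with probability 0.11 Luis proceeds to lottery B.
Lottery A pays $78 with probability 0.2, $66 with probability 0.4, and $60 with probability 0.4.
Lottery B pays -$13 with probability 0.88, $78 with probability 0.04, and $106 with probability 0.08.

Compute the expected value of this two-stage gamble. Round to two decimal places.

$58.76

EV(A) = 0.2 × 78 + 0.4 × 66 + 0.4 × 60 = 15.6 + 26.4 + 24 = 66
EV(B) = 0.88 × (-13) + 0.04 × 78 + 0.08 × 106 = -11.44 + 3.12 + 8.48 = 0.16
Overall = 0.89 × 66 + 0.11 × 0.16 = 58.74 + 0.0176 = 58.7576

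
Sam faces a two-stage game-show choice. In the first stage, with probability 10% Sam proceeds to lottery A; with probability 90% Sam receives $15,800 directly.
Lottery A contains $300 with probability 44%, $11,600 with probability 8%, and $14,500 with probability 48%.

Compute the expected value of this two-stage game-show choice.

$15,022

EV(A) = 0.44 × 300 + 0.08 × 11600 + 0.48 × 14500 = 132 + 928 + 6960 = 8020
Branch B: 15800 (certain)
Overall = 0.1 × 8020 + 0.9 × 15800 = 802 + 14220 = 15022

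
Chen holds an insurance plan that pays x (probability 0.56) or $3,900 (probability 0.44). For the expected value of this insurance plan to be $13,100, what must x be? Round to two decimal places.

x = $20,328.57

0.56·x + 0.44·3900 = 13100
0.56·x = 13100 − 1716 = 11384
x = 11384 / 0.56 = 20328.5714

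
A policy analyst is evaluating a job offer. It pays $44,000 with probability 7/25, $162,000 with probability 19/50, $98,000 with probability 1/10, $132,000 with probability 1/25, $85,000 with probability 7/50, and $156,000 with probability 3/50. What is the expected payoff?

$110,220

EV = 7/25 × 44000 + 19/50 × 162000 + 1/10 × 98000 + 1/25 × 132000 + 7/50 × 85000 + 3/50 × 156000 = 12320 + 61560 + 9800 + 5280 + 11900 + 9360 = 110220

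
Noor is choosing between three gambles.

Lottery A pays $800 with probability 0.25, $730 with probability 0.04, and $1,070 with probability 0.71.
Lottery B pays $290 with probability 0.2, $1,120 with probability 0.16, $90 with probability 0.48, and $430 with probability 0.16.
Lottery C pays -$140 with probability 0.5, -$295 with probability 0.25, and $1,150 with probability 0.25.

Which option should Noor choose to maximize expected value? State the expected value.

Lottery A = 0.25 × 800 + 0.04 × 730 + 0.71 × 1070 = 200 + 29.2 + 759.7 = 988.9
Lottery B = 0.2 × 290 + 0.16 × 1120 + 0.48 × 90 + 0.16 × 430 = 58 + 179.2 + 43.2 + 68.8 = 349.2
Lottery C = 0.5 × (-140) + 0.25 × (-295) + 0.25 × 1150 = -70 − 73.75 + 287.5 = 143.75

Lottery A ($988.90)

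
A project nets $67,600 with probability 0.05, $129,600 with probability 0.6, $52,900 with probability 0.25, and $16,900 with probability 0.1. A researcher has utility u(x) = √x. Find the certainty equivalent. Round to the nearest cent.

$89,700.25

E[u] = 0.05·√67600 + 0.6·√129600 + 0.25·√52900 + 0.1·√16900 = 0.05·260 + 0.6·360 + 0.25·230 + 0.1·130 = 299.5
CE = (299.5)² = 89700.25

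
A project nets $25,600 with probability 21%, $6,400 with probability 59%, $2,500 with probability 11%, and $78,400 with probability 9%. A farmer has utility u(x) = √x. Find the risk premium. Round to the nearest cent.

$4,050.75

E[u] = 0.21·√25600 + 0.59·√6400 + 0.11·√2500 + 0.09·√78400 = 0.21·160 + 0.59·80 + 0.11·50 + 0.09·280 = 111.5
CE = (111.5)² = 12432.25
Risk premium = EV − CE = 16483 − 12432.25 = 4050.75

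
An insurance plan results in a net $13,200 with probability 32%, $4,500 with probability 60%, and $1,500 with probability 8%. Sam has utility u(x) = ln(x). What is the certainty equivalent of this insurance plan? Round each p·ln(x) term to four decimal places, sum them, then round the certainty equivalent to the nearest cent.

$5,816.19

E[u] = 0.32·ln(13200) + 0.6·ln(4500) + 0.08·ln(1500) = 3.0362 + 5.0471 + 0.5851 = 8.6684
CE = e^8.6684 ≈ 5816.19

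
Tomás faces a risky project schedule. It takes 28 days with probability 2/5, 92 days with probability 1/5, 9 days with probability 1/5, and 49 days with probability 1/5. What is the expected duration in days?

EV = 2/5 × 28 + 1/5 × 92 + 1/5 × 9 + 1/5 × 49 = 11.2 + 18.4 + 1.8 + 9.8 = 41.2

41.2 days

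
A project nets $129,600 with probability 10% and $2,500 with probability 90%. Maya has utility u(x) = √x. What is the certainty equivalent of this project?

$6,561

E[u] = 0.1·√129600 + 0.9·√2500 = 0.1·360 + 0.9·50 = 81
CE = (81)² = 6561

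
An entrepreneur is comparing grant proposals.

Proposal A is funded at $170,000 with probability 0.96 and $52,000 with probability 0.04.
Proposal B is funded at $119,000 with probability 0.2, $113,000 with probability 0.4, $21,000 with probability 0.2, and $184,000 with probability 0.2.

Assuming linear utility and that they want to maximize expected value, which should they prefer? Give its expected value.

Proposal A ($165,280)

Proposal A = 0.96 × 170000 + 0.04 × 52000 = 163200 + 2080 = 165280
Proposal B = 0.2 × 119000 + 0.4 × 113000 + 0.2 × 21000 + 0.2 × 184000 = 23800 + 45200 + 4200 + 36800 = 110000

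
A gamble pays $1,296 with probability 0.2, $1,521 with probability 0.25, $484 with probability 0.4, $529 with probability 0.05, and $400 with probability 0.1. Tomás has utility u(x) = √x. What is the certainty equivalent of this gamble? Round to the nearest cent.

E[u] = 0.2·√1296 + 0.25·√1521 + 0.4·√484 + 0.05·√529 + 0.1·√400 = 0.2·36 + 0.25·39 + 0.4·22 + 0.05·23 + 0.1·20 = 28.9
CE = (28.9)² = 835.21

$835.21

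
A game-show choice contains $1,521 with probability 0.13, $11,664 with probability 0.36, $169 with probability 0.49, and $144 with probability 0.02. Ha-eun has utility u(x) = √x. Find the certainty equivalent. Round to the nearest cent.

$2,556.31

E[u] = 0.13·√1521 + 0.36·√11664 + 0.49·√169 + 0.02·√144 = 0.13·39 + 0.36·108 + 0.49·13 + 0.02·12 = 50.56
CE = (50.56)² = 2556.3136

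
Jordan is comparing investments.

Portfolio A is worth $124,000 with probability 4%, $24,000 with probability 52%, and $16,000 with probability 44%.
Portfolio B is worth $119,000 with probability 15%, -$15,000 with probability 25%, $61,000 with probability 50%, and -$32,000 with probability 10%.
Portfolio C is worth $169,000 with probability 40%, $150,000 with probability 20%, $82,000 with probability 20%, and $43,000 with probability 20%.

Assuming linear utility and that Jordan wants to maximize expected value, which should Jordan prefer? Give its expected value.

Portfolio C ($122,600)

Portfolio A = 0.04 × 124000 + 0.52 × 24000 + 0.44 × 16000 = 4960 + 12480 + 7040 = 24480
Portfolio B = 0.15 × 119000 + 0.25 × (-15000) + 0.5 × 61000 + 0.1 × (-32000) = 17850 − 3750 + 30500 − 3200 = 41400
Portfolio C = 0.4 × 169000 + 0.2 × 150000 + 0.2 × 82000 + 0.2 × 43000 = 67600 + 30000 + 16400 + 8600 = 122600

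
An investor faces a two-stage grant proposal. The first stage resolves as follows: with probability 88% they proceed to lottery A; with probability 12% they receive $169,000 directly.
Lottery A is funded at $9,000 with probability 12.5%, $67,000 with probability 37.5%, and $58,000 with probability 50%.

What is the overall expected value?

EV(A) = 0.125 × 9000 + 0.375 × 67000 + 0.5 × 58000 = 1125 + 25125 + 29000 = 55250
Branch B: 169000 (certain)
Overall = 0.88 × 55250 + 0.12 × 169000 = 48620 + 20280 = 68900

$68,900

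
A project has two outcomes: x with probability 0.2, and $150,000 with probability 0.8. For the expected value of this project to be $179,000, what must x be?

x = $295,000

0.2·x + 0.8·150000 = 179000
0.2·x = 179000 − 120000 = 59000
x = 59000 / 0.2 = 295000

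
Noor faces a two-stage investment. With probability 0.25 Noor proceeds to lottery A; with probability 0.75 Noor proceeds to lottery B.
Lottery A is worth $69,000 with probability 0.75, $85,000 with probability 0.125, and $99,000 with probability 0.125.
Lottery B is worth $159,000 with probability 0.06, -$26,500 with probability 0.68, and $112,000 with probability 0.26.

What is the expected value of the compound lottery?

$34,167.50

EV(A) = 0.75 × 69000 + 0.125 × 85000 + 0.125 × 99000 = 51750 + 10625 + 12375 = 74750
EV(B) = 0.06 × 159000 + 0.68 × (-26500) + 0.26 × 112000 = 9540 − 18020 + 29120 = 20640
Overall = 0.25 × 74750 + 0.75 × 20640 = 18687.5 + 15480 = 34167.5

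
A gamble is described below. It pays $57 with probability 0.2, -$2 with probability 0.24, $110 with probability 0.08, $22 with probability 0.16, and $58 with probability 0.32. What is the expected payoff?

$41.80

EV = 0.2 × 57 + 0.24 × (-2) + 0.08 × 110 + 0.16 × 22 + 0.32 × 58 = 11.4 − 0.48 + 8.8 + 3.52 + 18.56 = 41.8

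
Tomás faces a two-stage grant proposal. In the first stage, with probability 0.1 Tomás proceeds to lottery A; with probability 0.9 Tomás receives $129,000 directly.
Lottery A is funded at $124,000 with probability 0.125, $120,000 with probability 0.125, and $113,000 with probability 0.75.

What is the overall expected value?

$127,625

EV(A) = 0.125 × 124000 + 0.125 × 120000 + 0.75 × 113000 = 15500 + 15000 + 84750 = 115250
Branch B: 129000 (certain)
Overall = 0.1 × 115250 + 0.9 × 129000 = 11525 + 116100 = 127625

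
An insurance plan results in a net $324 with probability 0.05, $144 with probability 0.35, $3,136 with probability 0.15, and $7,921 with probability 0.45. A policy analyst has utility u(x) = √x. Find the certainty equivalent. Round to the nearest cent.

E[u] = 0.05·√324 + 0.35·√144 + 0.15·√3136 + 0.45·√7921 = 0.05·18 + 0.35·12 + 0.15·56 + 0.45·89 = 53.55
CE = (53.55)² = 2867.6025

$2,867.60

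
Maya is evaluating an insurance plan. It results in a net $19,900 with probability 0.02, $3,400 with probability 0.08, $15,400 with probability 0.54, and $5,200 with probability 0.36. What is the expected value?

$10,858

EV = 0.02 × 19900 + 0.08 × 3400 + 0.54 × 15400 + 0.36 × 5200 = 398 + 272 + 8316 + 1872 = 10858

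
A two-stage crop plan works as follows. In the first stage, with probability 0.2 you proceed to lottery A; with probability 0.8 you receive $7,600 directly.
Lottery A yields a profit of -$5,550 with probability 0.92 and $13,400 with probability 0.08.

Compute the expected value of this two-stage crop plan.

EV(A) = 0.92 × (-5550) + 0.08 × 13400 = -5106 + 1072 = -4034
Branch B: 7600 (certain)
Overall = 0.2 × (-4034) + 0.8 × 7600 = -806.8 + 6080 = 5273.2

$5,273.20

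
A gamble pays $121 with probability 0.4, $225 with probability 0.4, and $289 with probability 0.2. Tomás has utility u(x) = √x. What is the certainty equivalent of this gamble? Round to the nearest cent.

E[u] = 0.4·√121 + 0.4·√225 + 0.2·√289 = 0.4·11 + 0.4·15 + 0.2·17 = 13.8
CE = (13.8)² = 190.44

$190.44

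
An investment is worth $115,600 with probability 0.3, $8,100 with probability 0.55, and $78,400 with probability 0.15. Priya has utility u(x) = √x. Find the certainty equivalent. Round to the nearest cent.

E[u] = 0.3·√115600 + 0.55·√8100 + 0.15·√78400 = 0.3·340 + 0.55·90 + 0.15·280 = 193.5
CE = (193.5)² = 37442.25

$37,442.25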